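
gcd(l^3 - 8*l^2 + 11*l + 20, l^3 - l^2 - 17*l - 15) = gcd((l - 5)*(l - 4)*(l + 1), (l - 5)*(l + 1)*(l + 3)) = l^2 - 4*l - 5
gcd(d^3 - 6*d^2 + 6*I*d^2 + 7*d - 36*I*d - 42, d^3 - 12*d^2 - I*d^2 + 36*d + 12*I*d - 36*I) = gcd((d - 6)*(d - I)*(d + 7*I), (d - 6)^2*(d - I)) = d^2 + d*(-6 - I) + 6*I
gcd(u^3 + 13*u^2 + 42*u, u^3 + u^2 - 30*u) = u^2 + 6*u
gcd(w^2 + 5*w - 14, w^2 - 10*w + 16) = w - 2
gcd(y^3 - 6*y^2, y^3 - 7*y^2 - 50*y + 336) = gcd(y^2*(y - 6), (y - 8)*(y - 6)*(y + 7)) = y - 6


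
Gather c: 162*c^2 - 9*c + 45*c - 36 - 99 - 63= 162*c^2 + 36*c - 198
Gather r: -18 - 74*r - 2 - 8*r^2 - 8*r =-8*r^2 - 82*r - 20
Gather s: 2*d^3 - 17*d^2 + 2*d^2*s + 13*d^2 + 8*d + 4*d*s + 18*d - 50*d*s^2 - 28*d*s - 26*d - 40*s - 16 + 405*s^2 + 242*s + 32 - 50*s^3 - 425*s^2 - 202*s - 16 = 2*d^3 - 4*d^2 - 50*s^3 + s^2*(-50*d - 20) + s*(2*d^2 - 24*d)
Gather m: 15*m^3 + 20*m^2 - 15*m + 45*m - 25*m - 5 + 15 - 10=15*m^3 + 20*m^2 + 5*m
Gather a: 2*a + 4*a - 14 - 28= 6*a - 42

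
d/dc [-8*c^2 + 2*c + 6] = 2 - 16*c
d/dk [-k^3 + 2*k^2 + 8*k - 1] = -3*k^2 + 4*k + 8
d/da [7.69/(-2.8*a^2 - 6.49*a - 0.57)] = (43.064*a + 49.9081)/(2.8*a^2 + 6.49*a + 0.57)^2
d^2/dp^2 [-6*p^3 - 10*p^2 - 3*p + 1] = -36*p - 20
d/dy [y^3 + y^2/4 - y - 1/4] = 3*y^2 + y/2 - 1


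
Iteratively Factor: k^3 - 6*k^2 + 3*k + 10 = (k + 1)*(k^2 - 7*k + 10) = (k - 5)*(k + 1)*(k - 2)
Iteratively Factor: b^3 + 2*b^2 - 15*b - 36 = (b + 3)*(b^2 - b - 12) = (b + 3)^2*(b - 4)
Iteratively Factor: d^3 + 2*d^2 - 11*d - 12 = (d + 4)*(d^2 - 2*d - 3) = (d + 1)*(d + 4)*(d - 3)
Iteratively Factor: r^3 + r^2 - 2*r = (r - 1)*(r^2 + 2*r) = r*(r - 1)*(r + 2)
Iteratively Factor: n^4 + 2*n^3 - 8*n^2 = (n)*(n^3 + 2*n^2 - 8*n) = n*(n + 4)*(n^2 - 2*n) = n*(n - 2)*(n + 4)*(n)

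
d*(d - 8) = d^2 - 8*d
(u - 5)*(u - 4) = u^2 - 9*u + 20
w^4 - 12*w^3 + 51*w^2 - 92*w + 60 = (w - 5)*(w - 3)*(w - 2)^2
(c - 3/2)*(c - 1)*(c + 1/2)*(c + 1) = c^4 - c^3 - 7*c^2/4 + c + 3/4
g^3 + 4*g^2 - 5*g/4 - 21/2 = (g - 3/2)*(g + 2)*(g + 7/2)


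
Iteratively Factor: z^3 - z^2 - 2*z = (z)*(z^2 - z - 2) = z*(z - 2)*(z + 1)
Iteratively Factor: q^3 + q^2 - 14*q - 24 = (q + 3)*(q^2 - 2*q - 8) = (q - 4)*(q + 3)*(q + 2)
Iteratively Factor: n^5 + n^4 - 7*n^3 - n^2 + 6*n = (n + 3)*(n^4 - 2*n^3 - n^2 + 2*n) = (n + 1)*(n + 3)*(n^3 - 3*n^2 + 2*n) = (n - 2)*(n + 1)*(n + 3)*(n^2 - n) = (n - 2)*(n - 1)*(n + 1)*(n + 3)*(n)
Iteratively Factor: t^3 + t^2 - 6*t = (t - 2)*(t^2 + 3*t) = (t - 2)*(t + 3)*(t)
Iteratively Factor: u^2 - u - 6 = (u + 2)*(u - 3)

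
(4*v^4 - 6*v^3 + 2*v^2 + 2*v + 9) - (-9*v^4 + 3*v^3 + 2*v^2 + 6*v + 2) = 13*v^4 - 9*v^3 - 4*v + 7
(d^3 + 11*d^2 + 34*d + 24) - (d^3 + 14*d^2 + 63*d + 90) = -3*d^2 - 29*d - 66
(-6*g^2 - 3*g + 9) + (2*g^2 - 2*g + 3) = -4*g^2 - 5*g + 12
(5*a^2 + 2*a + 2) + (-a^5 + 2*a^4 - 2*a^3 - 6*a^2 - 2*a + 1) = -a^5 + 2*a^4 - 2*a^3 - a^2 + 3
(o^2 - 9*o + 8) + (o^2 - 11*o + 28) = 2*o^2 - 20*o + 36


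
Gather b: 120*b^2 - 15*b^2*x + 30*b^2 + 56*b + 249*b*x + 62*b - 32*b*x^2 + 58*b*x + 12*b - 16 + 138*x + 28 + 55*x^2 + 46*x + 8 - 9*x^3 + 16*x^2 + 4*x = b^2*(150 - 15*x) + b*(-32*x^2 + 307*x + 130) - 9*x^3 + 71*x^2 + 188*x + 20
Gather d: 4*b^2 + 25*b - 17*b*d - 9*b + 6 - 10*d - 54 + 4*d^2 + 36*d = 4*b^2 + 16*b + 4*d^2 + d*(26 - 17*b) - 48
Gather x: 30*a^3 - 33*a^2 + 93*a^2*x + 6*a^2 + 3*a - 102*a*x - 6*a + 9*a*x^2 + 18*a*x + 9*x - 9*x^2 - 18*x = 30*a^3 - 27*a^2 - 3*a + x^2*(9*a - 9) + x*(93*a^2 - 84*a - 9)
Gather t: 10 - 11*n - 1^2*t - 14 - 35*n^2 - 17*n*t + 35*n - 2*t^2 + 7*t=-35*n^2 + 24*n - 2*t^2 + t*(6 - 17*n) - 4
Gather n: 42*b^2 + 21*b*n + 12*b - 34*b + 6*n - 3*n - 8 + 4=42*b^2 - 22*b + n*(21*b + 3) - 4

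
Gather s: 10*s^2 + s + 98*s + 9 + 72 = 10*s^2 + 99*s + 81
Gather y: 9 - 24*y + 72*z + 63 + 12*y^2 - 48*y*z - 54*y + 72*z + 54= 12*y^2 + y*(-48*z - 78) + 144*z + 126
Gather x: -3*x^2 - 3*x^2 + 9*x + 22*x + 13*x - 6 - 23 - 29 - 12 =-6*x^2 + 44*x - 70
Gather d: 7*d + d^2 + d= d^2 + 8*d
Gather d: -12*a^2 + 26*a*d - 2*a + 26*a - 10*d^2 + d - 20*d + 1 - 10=-12*a^2 + 24*a - 10*d^2 + d*(26*a - 19) - 9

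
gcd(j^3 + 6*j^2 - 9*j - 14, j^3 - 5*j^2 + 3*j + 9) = j + 1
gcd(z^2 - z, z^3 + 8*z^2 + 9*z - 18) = z - 1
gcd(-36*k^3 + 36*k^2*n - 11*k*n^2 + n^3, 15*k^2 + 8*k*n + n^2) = 1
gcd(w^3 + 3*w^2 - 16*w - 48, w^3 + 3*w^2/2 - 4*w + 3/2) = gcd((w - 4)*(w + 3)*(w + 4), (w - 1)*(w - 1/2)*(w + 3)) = w + 3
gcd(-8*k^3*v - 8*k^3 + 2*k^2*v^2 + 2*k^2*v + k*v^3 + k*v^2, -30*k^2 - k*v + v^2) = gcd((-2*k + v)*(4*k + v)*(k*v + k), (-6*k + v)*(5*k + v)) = 1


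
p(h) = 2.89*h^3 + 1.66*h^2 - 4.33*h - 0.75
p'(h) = 8.67*h^2 + 3.32*h - 4.33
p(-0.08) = -0.39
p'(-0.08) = -4.54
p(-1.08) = 2.22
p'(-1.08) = 2.20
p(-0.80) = 2.30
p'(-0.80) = -1.44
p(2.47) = 42.23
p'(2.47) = 56.77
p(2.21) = 28.98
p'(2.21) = 45.35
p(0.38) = -2.00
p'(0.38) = -1.82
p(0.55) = -2.15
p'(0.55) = 0.12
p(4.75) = 325.86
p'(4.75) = 207.06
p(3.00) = 79.23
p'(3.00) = 83.66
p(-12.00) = -4703.67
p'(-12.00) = 1204.31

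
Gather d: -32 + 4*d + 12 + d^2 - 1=d^2 + 4*d - 21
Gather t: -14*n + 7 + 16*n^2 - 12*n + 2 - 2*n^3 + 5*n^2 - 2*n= -2*n^3 + 21*n^2 - 28*n + 9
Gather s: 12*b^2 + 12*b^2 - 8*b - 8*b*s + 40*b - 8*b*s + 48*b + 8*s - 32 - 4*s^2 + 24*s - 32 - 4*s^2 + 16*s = 24*b^2 + 80*b - 8*s^2 + s*(48 - 16*b) - 64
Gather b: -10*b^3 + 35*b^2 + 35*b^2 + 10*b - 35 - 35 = -10*b^3 + 70*b^2 + 10*b - 70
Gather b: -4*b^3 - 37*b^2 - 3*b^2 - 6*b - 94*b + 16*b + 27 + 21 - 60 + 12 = -4*b^3 - 40*b^2 - 84*b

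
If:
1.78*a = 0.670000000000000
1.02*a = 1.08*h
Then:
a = 0.38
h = 0.36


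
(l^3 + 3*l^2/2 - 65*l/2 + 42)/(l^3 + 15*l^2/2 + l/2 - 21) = (l - 4)/(l + 2)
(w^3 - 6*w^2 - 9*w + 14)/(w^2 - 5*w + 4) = (w^2 - 5*w - 14)/(w - 4)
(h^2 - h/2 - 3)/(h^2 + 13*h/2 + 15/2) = (h - 2)/(h + 5)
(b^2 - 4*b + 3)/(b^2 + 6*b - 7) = (b - 3)/(b + 7)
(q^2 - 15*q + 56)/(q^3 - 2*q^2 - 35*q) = (q - 8)/(q*(q + 5))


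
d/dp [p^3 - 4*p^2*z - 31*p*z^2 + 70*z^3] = 3*p^2 - 8*p*z - 31*z^2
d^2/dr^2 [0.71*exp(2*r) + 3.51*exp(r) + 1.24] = (2.84*exp(r) + 3.51)*exp(r)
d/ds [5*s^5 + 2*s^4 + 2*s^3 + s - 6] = 25*s^4 + 8*s^3 + 6*s^2 + 1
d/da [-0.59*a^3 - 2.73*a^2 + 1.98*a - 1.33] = -1.77*a^2 - 5.46*a + 1.98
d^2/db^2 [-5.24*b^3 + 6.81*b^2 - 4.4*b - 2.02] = 13.62 - 31.44*b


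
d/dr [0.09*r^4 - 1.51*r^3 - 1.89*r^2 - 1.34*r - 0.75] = 0.36*r^3 - 4.53*r^2 - 3.78*r - 1.34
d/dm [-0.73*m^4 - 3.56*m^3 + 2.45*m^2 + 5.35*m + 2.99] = -2.92*m^3 - 10.68*m^2 + 4.9*m + 5.35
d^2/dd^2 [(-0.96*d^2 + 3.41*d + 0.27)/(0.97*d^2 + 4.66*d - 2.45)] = (15.095722*d^3 - 12.164382*d^2 + 55.945914*d + 79.348874)/(0.912673*d^6 + 13.153782*d^5 + 56.276781*d^4 + 34.747756*d^3 - 142.142385*d^2 + 83.91495*d - 14.706125)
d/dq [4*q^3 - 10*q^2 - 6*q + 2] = 12*q^2 - 20*q - 6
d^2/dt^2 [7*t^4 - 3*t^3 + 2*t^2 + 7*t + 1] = 84*t^2 - 18*t + 4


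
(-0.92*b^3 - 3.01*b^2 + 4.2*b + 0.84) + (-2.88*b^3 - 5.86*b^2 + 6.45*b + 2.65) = -3.8*b^3 - 8.87*b^2 + 10.65*b + 3.49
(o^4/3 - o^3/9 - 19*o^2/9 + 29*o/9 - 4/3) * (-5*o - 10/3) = -5*o^5/3 - 5*o^4/9 + 295*o^3/27 - 245*o^2/27 - 110*o/27 + 40/9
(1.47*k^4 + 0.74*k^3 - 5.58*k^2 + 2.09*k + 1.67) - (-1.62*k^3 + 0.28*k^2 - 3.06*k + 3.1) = 1.47*k^4 + 2.36*k^3 - 5.86*k^2 + 5.15*k - 1.43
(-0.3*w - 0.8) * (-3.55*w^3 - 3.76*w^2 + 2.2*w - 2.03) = 1.065*w^4 + 3.968*w^3 + 2.348*w^2 - 1.151*w + 1.624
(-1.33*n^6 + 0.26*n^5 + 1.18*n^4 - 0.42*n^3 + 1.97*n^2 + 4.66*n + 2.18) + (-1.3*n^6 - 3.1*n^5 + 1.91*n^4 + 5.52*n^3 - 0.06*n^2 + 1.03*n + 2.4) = -2.63*n^6 - 2.84*n^5 + 3.09*n^4 + 5.1*n^3 + 1.91*n^2 + 5.69*n + 4.58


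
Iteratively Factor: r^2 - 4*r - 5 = (r + 1)*(r - 5)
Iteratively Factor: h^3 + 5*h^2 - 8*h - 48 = (h + 4)*(h^2 + h - 12) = (h - 3)*(h + 4)*(h + 4)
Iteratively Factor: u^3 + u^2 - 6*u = (u)*(u^2 + u - 6) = u*(u - 2)*(u + 3)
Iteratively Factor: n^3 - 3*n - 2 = (n + 1)*(n^2 - n - 2) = (n - 2)*(n + 1)*(n + 1)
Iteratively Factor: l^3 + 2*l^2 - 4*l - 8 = (l - 2)*(l^2 + 4*l + 4) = (l - 2)*(l + 2)*(l + 2)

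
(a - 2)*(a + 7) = a^2 + 5*a - 14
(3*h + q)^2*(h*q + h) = 9*h^3*q + 9*h^3 + 6*h^2*q^2 + 6*h^2*q + h*q^3 + h*q^2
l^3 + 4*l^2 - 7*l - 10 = (l - 2)*(l + 1)*(l + 5)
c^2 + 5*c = c*(c + 5)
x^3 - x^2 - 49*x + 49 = (x - 7)*(x - 1)*(x + 7)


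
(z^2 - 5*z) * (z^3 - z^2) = z^5 - 6*z^4 + 5*z^3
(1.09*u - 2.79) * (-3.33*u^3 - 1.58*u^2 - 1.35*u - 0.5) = -3.6297*u^4 + 7.5685*u^3 + 2.9367*u^2 + 3.2215*u + 1.395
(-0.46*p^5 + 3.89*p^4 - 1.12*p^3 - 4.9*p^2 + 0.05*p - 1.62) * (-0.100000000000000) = 0.046*p^5 - 0.389*p^4 + 0.112*p^3 + 0.49*p^2 - 0.005*p + 0.162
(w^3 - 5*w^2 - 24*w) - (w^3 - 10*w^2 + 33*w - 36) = 5*w^2 - 57*w + 36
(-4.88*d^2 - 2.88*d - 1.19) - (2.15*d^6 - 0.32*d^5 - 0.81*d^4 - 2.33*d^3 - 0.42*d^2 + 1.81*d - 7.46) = -2.15*d^6 + 0.32*d^5 + 0.81*d^4 + 2.33*d^3 - 4.46*d^2 - 4.69*d + 6.27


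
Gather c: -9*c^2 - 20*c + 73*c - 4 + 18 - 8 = -9*c^2 + 53*c + 6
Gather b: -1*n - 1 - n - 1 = -2*n - 2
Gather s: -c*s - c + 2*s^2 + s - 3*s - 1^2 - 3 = -c + 2*s^2 + s*(-c - 2) - 4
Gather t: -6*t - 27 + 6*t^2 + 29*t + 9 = 6*t^2 + 23*t - 18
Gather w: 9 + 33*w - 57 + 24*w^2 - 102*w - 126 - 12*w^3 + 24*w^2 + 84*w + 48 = -12*w^3 + 48*w^2 + 15*w - 126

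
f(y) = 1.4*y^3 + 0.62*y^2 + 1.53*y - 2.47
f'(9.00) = 352.89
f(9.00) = 1082.12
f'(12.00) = 621.21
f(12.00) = 2524.37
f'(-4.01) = 64.09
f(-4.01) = -88.91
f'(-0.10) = 1.45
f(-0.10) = -2.62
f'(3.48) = 56.71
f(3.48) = 69.36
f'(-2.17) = 18.62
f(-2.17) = -17.18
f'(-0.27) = 1.50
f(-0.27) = -2.87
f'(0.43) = 2.84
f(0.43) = -1.59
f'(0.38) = 2.61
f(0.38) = -1.72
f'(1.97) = 20.27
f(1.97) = 13.65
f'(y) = 4.2*y^2 + 1.24*y + 1.53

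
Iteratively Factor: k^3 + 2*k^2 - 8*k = (k + 4)*(k^2 - 2*k) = (k - 2)*(k + 4)*(k)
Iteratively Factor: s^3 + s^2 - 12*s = (s - 3)*(s^2 + 4*s) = (s - 3)*(s + 4)*(s)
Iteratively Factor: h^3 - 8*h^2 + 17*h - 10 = (h - 5)*(h^2 - 3*h + 2) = (h - 5)*(h - 2)*(h - 1)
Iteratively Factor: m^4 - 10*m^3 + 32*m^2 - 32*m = (m - 4)*(m^3 - 6*m^2 + 8*m) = (m - 4)^2*(m^2 - 2*m) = (m - 4)^2*(m - 2)*(m)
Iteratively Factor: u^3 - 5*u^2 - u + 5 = (u - 1)*(u^2 - 4*u - 5) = (u - 5)*(u - 1)*(u + 1)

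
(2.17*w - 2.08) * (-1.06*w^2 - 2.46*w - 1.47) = -2.3002*w^3 - 3.1334*w^2 + 1.9269*w + 3.0576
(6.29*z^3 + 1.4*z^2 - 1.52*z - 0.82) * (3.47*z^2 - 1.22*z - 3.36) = 21.8263*z^5 - 2.8158*z^4 - 28.1168*z^3 - 5.695*z^2 + 6.1076*z + 2.7552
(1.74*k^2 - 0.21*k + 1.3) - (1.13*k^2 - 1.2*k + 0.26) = 0.61*k^2 + 0.99*k + 1.04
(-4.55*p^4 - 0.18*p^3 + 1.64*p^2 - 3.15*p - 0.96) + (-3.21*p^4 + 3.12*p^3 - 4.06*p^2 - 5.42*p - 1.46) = -7.76*p^4 + 2.94*p^3 - 2.42*p^2 - 8.57*p - 2.42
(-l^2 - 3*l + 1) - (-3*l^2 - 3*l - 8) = 2*l^2 + 9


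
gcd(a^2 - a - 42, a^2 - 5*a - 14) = a - 7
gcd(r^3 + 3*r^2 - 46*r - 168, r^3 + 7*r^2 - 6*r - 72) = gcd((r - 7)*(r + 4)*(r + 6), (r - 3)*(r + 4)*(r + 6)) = r^2 + 10*r + 24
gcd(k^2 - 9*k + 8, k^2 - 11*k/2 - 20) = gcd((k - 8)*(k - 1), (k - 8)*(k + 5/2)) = k - 8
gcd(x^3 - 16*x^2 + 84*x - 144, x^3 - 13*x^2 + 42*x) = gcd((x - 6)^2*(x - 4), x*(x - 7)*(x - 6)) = x - 6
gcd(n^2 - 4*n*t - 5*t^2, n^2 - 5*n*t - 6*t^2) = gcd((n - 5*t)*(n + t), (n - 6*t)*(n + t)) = n + t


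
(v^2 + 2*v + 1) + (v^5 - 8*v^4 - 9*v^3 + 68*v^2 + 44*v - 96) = v^5 - 8*v^4 - 9*v^3 + 69*v^2 + 46*v - 95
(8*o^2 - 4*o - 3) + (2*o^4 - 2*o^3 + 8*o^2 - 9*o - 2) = 2*o^4 - 2*o^3 + 16*o^2 - 13*o - 5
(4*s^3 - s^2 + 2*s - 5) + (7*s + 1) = 4*s^3 - s^2 + 9*s - 4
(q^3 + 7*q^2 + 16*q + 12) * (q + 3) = q^4 + 10*q^3 + 37*q^2 + 60*q + 36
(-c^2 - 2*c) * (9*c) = -9*c^3 - 18*c^2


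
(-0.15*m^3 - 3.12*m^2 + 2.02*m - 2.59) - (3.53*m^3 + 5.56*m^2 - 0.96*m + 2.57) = -3.68*m^3 - 8.68*m^2 + 2.98*m - 5.16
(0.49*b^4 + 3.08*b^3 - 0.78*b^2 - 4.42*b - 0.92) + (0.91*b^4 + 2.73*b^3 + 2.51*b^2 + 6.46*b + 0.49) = 1.4*b^4 + 5.81*b^3 + 1.73*b^2 + 2.04*b - 0.43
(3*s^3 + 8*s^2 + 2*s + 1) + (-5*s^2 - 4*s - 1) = 3*s^3 + 3*s^2 - 2*s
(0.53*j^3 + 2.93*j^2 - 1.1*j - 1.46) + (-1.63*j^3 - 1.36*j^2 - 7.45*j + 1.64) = -1.1*j^3 + 1.57*j^2 - 8.55*j + 0.18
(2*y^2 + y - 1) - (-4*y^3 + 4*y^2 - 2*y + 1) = 4*y^3 - 2*y^2 + 3*y - 2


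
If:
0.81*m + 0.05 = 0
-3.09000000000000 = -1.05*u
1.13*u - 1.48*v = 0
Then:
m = -0.06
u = 2.94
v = 2.25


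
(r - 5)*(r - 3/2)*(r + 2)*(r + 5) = r^4 + r^3/2 - 28*r^2 - 25*r/2 + 75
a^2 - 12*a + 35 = (a - 7)*(a - 5)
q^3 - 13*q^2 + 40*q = q*(q - 8)*(q - 5)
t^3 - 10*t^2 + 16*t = t*(t - 8)*(t - 2)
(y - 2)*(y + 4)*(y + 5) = y^3 + 7*y^2 + 2*y - 40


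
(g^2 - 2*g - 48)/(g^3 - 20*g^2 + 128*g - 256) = (g + 6)/(g^2 - 12*g + 32)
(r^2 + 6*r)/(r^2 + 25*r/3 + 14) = 3*r/(3*r + 7)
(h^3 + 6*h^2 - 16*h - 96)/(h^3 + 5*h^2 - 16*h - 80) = (h + 6)/(h + 5)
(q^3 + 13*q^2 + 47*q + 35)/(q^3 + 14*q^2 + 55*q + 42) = (q + 5)/(q + 6)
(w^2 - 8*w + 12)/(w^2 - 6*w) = (w - 2)/w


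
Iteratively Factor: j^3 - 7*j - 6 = (j + 1)*(j^2 - j - 6) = (j + 1)*(j + 2)*(j - 3)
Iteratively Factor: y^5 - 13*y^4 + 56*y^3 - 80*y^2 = (y - 5)*(y^4 - 8*y^3 + 16*y^2) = y*(y - 5)*(y^3 - 8*y^2 + 16*y) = y*(y - 5)*(y - 4)*(y^2 - 4*y) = y*(y - 5)*(y - 4)^2*(y)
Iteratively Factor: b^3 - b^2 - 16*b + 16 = (b - 4)*(b^2 + 3*b - 4) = (b - 4)*(b - 1)*(b + 4)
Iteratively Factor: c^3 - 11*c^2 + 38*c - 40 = (c - 4)*(c^2 - 7*c + 10) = (c - 4)*(c - 2)*(c - 5)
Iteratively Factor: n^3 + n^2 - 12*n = (n - 3)*(n^2 + 4*n) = n*(n - 3)*(n + 4)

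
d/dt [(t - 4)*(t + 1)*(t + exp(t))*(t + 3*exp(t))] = 4*t^3*exp(t) + 4*t^3 + 6*t^2*exp(2*t) - 9*t^2 - 12*t*exp(2*t) - 40*t*exp(t) - 8*t - 33*exp(2*t) - 16*exp(t)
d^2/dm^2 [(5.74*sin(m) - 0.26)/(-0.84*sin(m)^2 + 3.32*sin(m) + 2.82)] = (-4.05014400000002*sin(m)^5 - 15.273888*sin(m)^4 - 75.656448*sin(m)^3 + 57.968816*sin(m)^2 + 37.851*sin(m) - 114.443776)/(-0.84*sin(m)^2 + 3.32*sin(m) + 2.82)^3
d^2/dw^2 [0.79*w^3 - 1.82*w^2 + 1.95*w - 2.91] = 4.74*w - 3.64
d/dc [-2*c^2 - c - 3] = -4*c - 1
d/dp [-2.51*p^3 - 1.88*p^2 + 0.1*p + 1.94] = -7.53*p^2 - 3.76*p + 0.1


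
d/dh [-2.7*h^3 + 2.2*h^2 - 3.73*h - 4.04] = -8.1*h^2 + 4.4*h - 3.73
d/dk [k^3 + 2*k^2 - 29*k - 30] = 3*k^2 + 4*k - 29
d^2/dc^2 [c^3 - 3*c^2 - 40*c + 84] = 6*c - 6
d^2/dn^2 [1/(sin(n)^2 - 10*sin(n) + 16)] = 2*(-2*sin(n)^4 + 15*sin(n)^3 - 15*sin(n)^2 - 110*sin(n) + 84)/(sin(n)^2 - 10*sin(n) + 16)^3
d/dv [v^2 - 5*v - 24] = 2*v - 5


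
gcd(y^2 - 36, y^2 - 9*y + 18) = y - 6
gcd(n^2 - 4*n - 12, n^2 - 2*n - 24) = n - 6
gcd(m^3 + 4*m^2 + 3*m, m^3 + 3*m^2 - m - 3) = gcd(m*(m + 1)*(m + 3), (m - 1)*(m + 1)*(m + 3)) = m^2 + 4*m + 3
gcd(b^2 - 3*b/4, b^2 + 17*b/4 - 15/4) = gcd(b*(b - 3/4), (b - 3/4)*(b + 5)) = b - 3/4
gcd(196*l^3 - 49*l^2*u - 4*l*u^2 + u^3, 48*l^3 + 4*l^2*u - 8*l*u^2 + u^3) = -4*l + u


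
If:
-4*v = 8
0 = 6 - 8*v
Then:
No Solution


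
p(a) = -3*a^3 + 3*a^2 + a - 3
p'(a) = -9*a^2 + 6*a + 1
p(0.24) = -2.63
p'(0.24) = 1.92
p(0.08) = -2.90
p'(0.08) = 1.42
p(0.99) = -1.98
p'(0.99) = -1.88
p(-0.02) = -3.02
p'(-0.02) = 0.88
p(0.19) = -2.72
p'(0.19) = 1.82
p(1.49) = -4.77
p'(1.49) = -10.04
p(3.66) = -106.24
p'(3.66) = -97.60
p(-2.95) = 97.17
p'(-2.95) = -95.02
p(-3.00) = 102.00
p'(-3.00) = -98.00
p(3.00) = -54.00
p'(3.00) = -62.00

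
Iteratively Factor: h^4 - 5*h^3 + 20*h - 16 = (h - 2)*(h^3 - 3*h^2 - 6*h + 8) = (h - 2)*(h + 2)*(h^2 - 5*h + 4) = (h - 2)*(h - 1)*(h + 2)*(h - 4)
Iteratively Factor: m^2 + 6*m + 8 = (m + 4)*(m + 2)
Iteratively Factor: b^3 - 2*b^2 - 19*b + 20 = (b + 4)*(b^2 - 6*b + 5) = (b - 5)*(b + 4)*(b - 1)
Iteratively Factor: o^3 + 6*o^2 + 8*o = (o)*(o^2 + 6*o + 8) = o*(o + 4)*(o + 2)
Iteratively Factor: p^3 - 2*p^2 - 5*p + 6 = (p - 3)*(p^2 + p - 2) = (p - 3)*(p + 2)*(p - 1)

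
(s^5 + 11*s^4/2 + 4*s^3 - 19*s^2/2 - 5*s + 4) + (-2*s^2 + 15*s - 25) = s^5 + 11*s^4/2 + 4*s^3 - 23*s^2/2 + 10*s - 21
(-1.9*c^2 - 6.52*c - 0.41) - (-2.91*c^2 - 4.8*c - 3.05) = 1.01*c^2 - 1.72*c + 2.64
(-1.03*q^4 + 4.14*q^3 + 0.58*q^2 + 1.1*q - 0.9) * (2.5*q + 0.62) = -2.575*q^5 + 9.7114*q^4 + 4.0168*q^3 + 3.1096*q^2 - 1.568*q - 0.558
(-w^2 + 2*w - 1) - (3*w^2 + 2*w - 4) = 3 - 4*w^2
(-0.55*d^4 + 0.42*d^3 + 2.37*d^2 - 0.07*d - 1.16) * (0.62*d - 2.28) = -0.341*d^5 + 1.5144*d^4 + 0.5118*d^3 - 5.447*d^2 - 0.5596*d + 2.6448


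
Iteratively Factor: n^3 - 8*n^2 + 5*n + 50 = (n + 2)*(n^2 - 10*n + 25) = (n - 5)*(n + 2)*(n - 5)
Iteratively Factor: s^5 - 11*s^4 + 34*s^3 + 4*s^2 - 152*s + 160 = (s - 2)*(s^4 - 9*s^3 + 16*s^2 + 36*s - 80) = (s - 4)*(s - 2)*(s^3 - 5*s^2 - 4*s + 20) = (s - 4)*(s - 2)^2*(s^2 - 3*s - 10) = (s - 5)*(s - 4)*(s - 2)^2*(s + 2)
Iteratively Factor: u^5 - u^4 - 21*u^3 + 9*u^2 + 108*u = (u)*(u^4 - u^3 - 21*u^2 + 9*u + 108) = u*(u - 3)*(u^3 + 2*u^2 - 15*u - 36) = u*(u - 3)*(u + 3)*(u^2 - u - 12) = u*(u - 4)*(u - 3)*(u + 3)*(u + 3)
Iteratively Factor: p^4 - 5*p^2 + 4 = (p - 2)*(p^3 + 2*p^2 - p - 2) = (p - 2)*(p + 2)*(p^2 - 1) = (p - 2)*(p + 1)*(p + 2)*(p - 1)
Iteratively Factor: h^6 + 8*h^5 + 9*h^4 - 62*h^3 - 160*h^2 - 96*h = (h + 2)*(h^5 + 6*h^4 - 3*h^3 - 56*h^2 - 48*h) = (h + 2)*(h + 4)*(h^4 + 2*h^3 - 11*h^2 - 12*h) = (h + 2)*(h + 4)^2*(h^3 - 2*h^2 - 3*h) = (h + 1)*(h + 2)*(h + 4)^2*(h^2 - 3*h) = h*(h + 1)*(h + 2)*(h + 4)^2*(h - 3)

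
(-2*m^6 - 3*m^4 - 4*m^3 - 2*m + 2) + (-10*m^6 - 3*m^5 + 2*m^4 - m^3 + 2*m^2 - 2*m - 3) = -12*m^6 - 3*m^5 - m^4 - 5*m^3 + 2*m^2 - 4*m - 1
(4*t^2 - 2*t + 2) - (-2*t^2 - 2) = 6*t^2 - 2*t + 4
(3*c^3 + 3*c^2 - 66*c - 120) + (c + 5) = 3*c^3 + 3*c^2 - 65*c - 115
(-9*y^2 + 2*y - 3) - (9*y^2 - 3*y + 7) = -18*y^2 + 5*y - 10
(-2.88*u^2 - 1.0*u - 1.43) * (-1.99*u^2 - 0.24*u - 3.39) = 5.7312*u^4 + 2.6812*u^3 + 12.8489*u^2 + 3.7332*u + 4.8477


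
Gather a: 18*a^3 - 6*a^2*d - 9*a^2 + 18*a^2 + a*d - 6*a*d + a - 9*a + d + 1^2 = 18*a^3 + a^2*(9 - 6*d) + a*(-5*d - 8) + d + 1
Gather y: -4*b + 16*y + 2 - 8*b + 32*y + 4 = -12*b + 48*y + 6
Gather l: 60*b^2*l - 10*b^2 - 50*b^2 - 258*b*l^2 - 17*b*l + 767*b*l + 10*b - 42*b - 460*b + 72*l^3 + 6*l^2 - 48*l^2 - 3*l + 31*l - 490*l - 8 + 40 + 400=-60*b^2 - 492*b + 72*l^3 + l^2*(-258*b - 42) + l*(60*b^2 + 750*b - 462) + 432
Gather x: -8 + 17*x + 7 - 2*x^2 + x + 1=-2*x^2 + 18*x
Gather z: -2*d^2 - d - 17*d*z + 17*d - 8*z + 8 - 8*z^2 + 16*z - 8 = -2*d^2 + 16*d - 8*z^2 + z*(8 - 17*d)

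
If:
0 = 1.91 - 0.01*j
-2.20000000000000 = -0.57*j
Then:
No Solution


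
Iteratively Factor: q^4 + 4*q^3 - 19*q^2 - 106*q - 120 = (q + 2)*(q^3 + 2*q^2 - 23*q - 60) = (q + 2)*(q + 3)*(q^2 - q - 20) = (q + 2)*(q + 3)*(q + 4)*(q - 5)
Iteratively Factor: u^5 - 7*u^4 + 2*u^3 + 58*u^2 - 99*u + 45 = (u - 3)*(u^4 - 4*u^3 - 10*u^2 + 28*u - 15) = (u - 3)*(u - 1)*(u^3 - 3*u^2 - 13*u + 15) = (u - 5)*(u - 3)*(u - 1)*(u^2 + 2*u - 3) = (u - 5)*(u - 3)*(u - 1)^2*(u + 3)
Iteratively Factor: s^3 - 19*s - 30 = (s + 3)*(s^2 - 3*s - 10) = (s + 2)*(s + 3)*(s - 5)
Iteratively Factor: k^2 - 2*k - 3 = (k + 1)*(k - 3)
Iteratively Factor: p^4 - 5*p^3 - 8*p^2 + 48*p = (p)*(p^3 - 5*p^2 - 8*p + 48) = p*(p - 4)*(p^2 - p - 12) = p*(p - 4)^2*(p + 3)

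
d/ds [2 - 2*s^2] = -4*s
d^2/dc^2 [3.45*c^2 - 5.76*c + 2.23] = 6.90000000000000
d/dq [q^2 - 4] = 2*q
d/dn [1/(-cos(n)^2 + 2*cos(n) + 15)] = 2*(1 - cos(n))*sin(n)/(sin(n)^2 + 2*cos(n) + 14)^2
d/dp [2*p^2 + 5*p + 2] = 4*p + 5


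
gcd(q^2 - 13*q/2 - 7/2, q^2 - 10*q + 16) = 1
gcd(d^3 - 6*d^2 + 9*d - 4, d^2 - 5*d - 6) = 1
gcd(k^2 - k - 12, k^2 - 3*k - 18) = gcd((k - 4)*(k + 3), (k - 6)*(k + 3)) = k + 3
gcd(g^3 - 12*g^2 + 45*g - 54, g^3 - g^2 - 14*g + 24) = g - 3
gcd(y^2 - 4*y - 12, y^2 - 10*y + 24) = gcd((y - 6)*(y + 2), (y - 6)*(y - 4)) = y - 6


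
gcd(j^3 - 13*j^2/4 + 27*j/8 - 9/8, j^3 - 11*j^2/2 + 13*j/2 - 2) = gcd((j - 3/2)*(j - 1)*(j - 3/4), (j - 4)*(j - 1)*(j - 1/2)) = j - 1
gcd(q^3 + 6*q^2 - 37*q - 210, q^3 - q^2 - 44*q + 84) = q^2 + q - 42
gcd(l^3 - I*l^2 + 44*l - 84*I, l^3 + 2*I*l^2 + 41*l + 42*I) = l^2 + I*l + 42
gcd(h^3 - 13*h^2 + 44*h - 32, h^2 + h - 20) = h - 4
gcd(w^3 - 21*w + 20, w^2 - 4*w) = w - 4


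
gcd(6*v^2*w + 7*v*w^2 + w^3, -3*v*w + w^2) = w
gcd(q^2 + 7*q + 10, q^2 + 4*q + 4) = q + 2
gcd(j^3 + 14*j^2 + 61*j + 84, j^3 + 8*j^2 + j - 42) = j^2 + 10*j + 21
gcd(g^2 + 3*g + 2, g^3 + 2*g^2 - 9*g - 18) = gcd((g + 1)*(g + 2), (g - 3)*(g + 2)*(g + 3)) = g + 2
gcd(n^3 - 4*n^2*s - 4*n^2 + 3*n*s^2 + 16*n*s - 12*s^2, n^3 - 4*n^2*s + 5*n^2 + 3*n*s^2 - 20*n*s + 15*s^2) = n^2 - 4*n*s + 3*s^2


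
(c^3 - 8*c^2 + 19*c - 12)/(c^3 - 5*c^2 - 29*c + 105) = (c^2 - 5*c + 4)/(c^2 - 2*c - 35)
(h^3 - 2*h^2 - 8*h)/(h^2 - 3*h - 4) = h*(h + 2)/(h + 1)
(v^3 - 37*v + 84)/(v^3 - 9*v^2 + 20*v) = (v^2 + 4*v - 21)/(v*(v - 5))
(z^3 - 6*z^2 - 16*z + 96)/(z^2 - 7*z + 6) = (z^2 - 16)/(z - 1)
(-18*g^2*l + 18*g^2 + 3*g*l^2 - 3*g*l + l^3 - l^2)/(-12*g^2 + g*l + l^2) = (6*g*l - 6*g + l^2 - l)/(4*g + l)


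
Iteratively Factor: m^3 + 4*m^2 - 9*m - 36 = (m - 3)*(m^2 + 7*m + 12) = (m - 3)*(m + 4)*(m + 3)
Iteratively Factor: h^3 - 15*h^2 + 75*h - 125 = (h - 5)*(h^2 - 10*h + 25) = (h - 5)^2*(h - 5)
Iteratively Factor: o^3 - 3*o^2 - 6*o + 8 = (o - 4)*(o^2 + o - 2) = (o - 4)*(o - 1)*(o + 2)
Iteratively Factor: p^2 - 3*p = (p - 3)*(p)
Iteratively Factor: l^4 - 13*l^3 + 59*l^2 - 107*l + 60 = (l - 5)*(l^3 - 8*l^2 + 19*l - 12) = (l - 5)*(l - 3)*(l^2 - 5*l + 4) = (l - 5)*(l - 3)*(l - 1)*(l - 4)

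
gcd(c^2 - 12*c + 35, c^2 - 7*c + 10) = c - 5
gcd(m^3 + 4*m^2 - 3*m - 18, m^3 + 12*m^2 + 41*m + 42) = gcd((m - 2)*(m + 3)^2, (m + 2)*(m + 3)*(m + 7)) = m + 3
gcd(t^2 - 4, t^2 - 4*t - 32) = 1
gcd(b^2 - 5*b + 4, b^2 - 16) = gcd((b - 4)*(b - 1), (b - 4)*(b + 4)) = b - 4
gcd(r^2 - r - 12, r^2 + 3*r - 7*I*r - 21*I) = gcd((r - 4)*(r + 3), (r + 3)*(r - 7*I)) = r + 3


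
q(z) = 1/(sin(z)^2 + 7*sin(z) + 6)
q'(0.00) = -0.19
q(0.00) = 0.17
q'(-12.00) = -0.07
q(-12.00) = 0.10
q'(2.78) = 0.10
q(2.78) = 0.12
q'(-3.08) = 0.22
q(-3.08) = 0.18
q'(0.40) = -0.09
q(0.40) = 0.11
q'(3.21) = 0.22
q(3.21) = 0.18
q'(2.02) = 0.02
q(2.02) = 0.08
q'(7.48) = -0.02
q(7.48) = 0.07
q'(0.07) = -0.17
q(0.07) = 0.15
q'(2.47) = 0.06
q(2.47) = 0.09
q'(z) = (-2*sin(z)*cos(z) - 7*cos(z))/(sin(z)^2 + 7*sin(z) + 6)^2 = -(2*sin(z) + 7)*cos(z)/(sin(z)^2 + 7*sin(z) + 6)^2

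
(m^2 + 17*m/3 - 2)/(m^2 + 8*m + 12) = (m - 1/3)/(m + 2)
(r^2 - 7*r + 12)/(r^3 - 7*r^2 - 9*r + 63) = (r - 4)/(r^2 - 4*r - 21)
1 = 1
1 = 1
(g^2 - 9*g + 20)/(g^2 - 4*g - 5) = (g - 4)/(g + 1)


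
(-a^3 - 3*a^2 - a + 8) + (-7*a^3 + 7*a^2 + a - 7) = -8*a^3 + 4*a^2 + 1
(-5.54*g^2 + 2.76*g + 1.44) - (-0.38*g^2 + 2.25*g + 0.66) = -5.16*g^2 + 0.51*g + 0.78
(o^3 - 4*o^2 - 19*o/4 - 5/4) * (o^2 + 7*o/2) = o^5 - o^4/2 - 75*o^3/4 - 143*o^2/8 - 35*o/8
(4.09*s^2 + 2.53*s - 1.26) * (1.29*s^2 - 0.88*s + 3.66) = 5.2761*s^4 - 0.3355*s^3 + 11.1176*s^2 + 10.3686*s - 4.6116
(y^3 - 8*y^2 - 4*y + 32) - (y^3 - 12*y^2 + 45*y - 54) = 4*y^2 - 49*y + 86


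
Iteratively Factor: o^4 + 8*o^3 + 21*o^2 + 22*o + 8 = (o + 1)*(o^3 + 7*o^2 + 14*o + 8) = (o + 1)*(o + 2)*(o^2 + 5*o + 4) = (o + 1)*(o + 2)*(o + 4)*(o + 1)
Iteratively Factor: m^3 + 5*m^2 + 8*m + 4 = (m + 2)*(m^2 + 3*m + 2) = (m + 1)*(m + 2)*(m + 2)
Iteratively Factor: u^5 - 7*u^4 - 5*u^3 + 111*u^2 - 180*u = (u - 3)*(u^4 - 4*u^3 - 17*u^2 + 60*u) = (u - 5)*(u - 3)*(u^3 + u^2 - 12*u) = (u - 5)*(u - 3)^2*(u^2 + 4*u) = u*(u - 5)*(u - 3)^2*(u + 4)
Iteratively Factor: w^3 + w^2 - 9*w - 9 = (w + 3)*(w^2 - 2*w - 3) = (w + 1)*(w + 3)*(w - 3)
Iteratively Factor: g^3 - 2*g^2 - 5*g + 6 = (g - 1)*(g^2 - g - 6) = (g - 3)*(g - 1)*(g + 2)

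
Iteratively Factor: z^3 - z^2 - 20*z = (z + 4)*(z^2 - 5*z) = (z - 5)*(z + 4)*(z)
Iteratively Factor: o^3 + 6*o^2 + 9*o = (o + 3)*(o^2 + 3*o) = (o + 3)^2*(o)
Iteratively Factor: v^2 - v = (v - 1)*(v)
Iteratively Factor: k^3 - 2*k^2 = (k)*(k^2 - 2*k) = k^2*(k - 2)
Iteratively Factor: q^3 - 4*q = (q + 2)*(q^2 - 2*q) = (q - 2)*(q + 2)*(q)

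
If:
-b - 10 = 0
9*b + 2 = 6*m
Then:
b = -10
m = -44/3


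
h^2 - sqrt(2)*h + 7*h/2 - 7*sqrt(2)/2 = (h + 7/2)*(h - sqrt(2))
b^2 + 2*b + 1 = (b + 1)^2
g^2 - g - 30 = (g - 6)*(g + 5)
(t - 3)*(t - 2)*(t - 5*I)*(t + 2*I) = t^4 - 5*t^3 - 3*I*t^3 + 16*t^2 + 15*I*t^2 - 50*t - 18*I*t + 60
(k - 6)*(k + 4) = k^2 - 2*k - 24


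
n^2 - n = n*(n - 1)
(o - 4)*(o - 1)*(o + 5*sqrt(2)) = o^3 - 5*o^2 + 5*sqrt(2)*o^2 - 25*sqrt(2)*o + 4*o + 20*sqrt(2)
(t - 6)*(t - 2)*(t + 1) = t^3 - 7*t^2 + 4*t + 12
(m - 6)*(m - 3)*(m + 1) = m^3 - 8*m^2 + 9*m + 18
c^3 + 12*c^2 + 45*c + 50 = (c + 2)*(c + 5)^2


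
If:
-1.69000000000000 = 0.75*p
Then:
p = -2.25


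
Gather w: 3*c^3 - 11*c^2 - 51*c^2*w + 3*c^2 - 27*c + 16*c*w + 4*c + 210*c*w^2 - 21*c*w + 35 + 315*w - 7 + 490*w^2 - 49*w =3*c^3 - 8*c^2 - 23*c + w^2*(210*c + 490) + w*(-51*c^2 - 5*c + 266) + 28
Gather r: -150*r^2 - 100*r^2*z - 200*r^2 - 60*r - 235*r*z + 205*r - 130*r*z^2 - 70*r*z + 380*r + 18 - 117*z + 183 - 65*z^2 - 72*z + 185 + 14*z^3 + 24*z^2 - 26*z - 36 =r^2*(-100*z - 350) + r*(-130*z^2 - 305*z + 525) + 14*z^3 - 41*z^2 - 215*z + 350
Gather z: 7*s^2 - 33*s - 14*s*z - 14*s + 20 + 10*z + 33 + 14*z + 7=7*s^2 - 47*s + z*(24 - 14*s) + 60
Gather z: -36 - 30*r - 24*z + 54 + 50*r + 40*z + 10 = 20*r + 16*z + 28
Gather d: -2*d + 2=2 - 2*d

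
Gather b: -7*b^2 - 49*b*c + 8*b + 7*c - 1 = -7*b^2 + b*(8 - 49*c) + 7*c - 1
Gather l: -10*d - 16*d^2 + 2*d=-16*d^2 - 8*d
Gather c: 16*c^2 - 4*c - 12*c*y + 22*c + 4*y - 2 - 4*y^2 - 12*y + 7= 16*c^2 + c*(18 - 12*y) - 4*y^2 - 8*y + 5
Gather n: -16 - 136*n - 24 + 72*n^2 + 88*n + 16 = 72*n^2 - 48*n - 24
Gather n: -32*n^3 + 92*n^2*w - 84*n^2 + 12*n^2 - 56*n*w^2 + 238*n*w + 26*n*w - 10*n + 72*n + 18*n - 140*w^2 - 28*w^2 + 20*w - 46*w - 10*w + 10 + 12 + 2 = -32*n^3 + n^2*(92*w - 72) + n*(-56*w^2 + 264*w + 80) - 168*w^2 - 36*w + 24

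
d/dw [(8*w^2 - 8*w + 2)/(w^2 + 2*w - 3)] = 4*(6*w^2 - 13*w + 5)/(w^4 + 4*w^3 - 2*w^2 - 12*w + 9)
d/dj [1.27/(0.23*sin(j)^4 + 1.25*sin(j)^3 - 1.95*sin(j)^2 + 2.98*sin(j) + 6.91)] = (-1.1684*sin(j)^3 - 4.7625*sin(j)^2 + 4.953*sin(j) - 3.7846)*cos(j)/(0.23*sin(j)^4 + 1.25*sin(j)^3 - 1.95*sin(j)^2 + 2.98*sin(j) + 6.91)^2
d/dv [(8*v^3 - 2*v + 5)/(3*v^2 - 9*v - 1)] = (24*v^4 - 144*v^3 - 18*v^2 - 30*v + 47)/(9*v^4 - 54*v^3 + 75*v^2 + 18*v + 1)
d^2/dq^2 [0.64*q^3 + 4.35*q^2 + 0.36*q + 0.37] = 3.84*q + 8.7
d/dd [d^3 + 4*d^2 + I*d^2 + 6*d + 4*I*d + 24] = 3*d^2 + 2*d*(4 + I) + 6 + 4*I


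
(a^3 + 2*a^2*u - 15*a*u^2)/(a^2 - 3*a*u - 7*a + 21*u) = a*(a + 5*u)/(a - 7)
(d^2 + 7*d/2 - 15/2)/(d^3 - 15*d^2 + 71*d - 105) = (2*d^2 + 7*d - 15)/(2*(d^3 - 15*d^2 + 71*d - 105))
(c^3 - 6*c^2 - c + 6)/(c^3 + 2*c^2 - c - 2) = (c - 6)/(c + 2)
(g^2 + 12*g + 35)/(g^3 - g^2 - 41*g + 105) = (g + 5)/(g^2 - 8*g + 15)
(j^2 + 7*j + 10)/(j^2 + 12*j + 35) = (j + 2)/(j + 7)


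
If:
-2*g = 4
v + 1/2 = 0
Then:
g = -2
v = -1/2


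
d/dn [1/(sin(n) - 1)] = -cos(n)/(sin(n) - 1)^2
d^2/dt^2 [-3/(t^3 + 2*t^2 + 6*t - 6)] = 6*((3*t + 2)*(t^3 + 2*t^2 + 6*t - 6) - (3*t^2 + 4*t + 6)^2)/(t^3 + 2*t^2 + 6*t - 6)^3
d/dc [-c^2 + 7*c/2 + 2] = 7/2 - 2*c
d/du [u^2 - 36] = 2*u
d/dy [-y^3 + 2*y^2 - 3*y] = -3*y^2 + 4*y - 3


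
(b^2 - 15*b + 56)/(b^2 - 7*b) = (b - 8)/b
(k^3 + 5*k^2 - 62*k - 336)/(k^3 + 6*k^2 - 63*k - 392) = (k + 6)/(k + 7)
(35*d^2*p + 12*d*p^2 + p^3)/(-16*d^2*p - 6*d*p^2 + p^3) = (35*d^2 + 12*d*p + p^2)/(-16*d^2 - 6*d*p + p^2)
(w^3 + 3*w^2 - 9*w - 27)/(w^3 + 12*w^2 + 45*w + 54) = (w - 3)/(w + 6)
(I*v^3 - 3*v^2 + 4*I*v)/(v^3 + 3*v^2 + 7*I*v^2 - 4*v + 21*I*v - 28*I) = v*(I*v^2 - 3*v + 4*I)/(v^3 + v^2*(3 + 7*I) + v*(-4 + 21*I) - 28*I)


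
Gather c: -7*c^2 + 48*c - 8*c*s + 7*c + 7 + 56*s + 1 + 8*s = -7*c^2 + c*(55 - 8*s) + 64*s + 8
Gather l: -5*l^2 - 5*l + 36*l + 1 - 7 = -5*l^2 + 31*l - 6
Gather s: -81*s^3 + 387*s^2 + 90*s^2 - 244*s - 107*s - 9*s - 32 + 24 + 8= -81*s^3 + 477*s^2 - 360*s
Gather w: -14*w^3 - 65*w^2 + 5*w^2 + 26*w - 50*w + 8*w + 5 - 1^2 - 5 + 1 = -14*w^3 - 60*w^2 - 16*w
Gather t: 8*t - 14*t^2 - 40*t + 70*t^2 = 56*t^2 - 32*t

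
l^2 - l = l*(l - 1)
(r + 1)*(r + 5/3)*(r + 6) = r^3 + 26*r^2/3 + 53*r/3 + 10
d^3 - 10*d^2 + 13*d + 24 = (d - 8)*(d - 3)*(d + 1)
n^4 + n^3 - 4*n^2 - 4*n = n*(n - 2)*(n + 1)*(n + 2)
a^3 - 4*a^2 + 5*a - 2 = (a - 2)*(a - 1)^2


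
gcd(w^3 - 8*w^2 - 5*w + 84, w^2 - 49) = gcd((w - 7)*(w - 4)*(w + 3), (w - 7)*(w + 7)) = w - 7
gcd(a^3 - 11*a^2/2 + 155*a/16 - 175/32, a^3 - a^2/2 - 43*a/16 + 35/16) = a - 5/4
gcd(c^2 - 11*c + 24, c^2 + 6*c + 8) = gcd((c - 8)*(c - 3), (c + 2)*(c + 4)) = 1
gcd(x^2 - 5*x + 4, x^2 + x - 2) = x - 1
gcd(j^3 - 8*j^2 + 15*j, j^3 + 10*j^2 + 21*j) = j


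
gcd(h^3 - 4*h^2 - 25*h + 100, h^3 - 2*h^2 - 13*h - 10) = h - 5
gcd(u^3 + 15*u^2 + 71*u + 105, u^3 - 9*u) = u + 3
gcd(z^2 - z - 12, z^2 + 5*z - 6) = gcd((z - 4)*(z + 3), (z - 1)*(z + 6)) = 1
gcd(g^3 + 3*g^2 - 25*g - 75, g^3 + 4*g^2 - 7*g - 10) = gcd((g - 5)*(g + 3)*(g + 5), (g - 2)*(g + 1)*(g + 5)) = g + 5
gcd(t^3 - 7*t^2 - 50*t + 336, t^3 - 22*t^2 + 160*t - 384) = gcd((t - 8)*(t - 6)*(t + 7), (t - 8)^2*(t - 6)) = t^2 - 14*t + 48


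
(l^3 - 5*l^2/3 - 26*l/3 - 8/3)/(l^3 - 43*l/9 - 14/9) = 3*(l - 4)/(3*l - 7)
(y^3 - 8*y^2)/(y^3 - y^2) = (y - 8)/(y - 1)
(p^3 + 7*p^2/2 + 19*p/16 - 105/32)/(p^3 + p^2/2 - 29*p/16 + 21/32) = (2*p + 5)/(2*p - 1)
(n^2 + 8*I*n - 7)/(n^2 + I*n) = (n + 7*I)/n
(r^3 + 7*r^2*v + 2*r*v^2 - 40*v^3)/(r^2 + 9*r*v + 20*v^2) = r - 2*v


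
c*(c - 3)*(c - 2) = c^3 - 5*c^2 + 6*c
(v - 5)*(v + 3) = v^2 - 2*v - 15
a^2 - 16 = (a - 4)*(a + 4)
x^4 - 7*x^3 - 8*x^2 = x^2*(x - 8)*(x + 1)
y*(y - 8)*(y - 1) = y^3 - 9*y^2 + 8*y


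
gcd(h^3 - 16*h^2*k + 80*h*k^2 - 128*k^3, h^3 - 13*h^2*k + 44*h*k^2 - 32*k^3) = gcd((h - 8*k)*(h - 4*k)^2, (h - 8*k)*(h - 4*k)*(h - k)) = h^2 - 12*h*k + 32*k^2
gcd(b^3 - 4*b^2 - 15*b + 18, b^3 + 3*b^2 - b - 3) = b^2 + 2*b - 3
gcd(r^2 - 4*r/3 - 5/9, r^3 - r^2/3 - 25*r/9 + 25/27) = r - 5/3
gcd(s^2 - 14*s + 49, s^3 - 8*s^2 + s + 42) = s - 7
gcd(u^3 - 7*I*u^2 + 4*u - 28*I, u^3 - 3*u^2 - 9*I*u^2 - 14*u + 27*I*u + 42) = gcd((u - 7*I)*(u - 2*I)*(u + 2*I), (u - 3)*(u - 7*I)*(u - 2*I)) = u^2 - 9*I*u - 14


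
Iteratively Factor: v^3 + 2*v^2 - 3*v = (v - 1)*(v^2 + 3*v) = (v - 1)*(v + 3)*(v)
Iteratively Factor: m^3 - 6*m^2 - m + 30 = (m - 3)*(m^2 - 3*m - 10) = (m - 3)*(m + 2)*(m - 5)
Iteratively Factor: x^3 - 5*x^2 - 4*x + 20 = (x - 5)*(x^2 - 4) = (x - 5)*(x + 2)*(x - 2)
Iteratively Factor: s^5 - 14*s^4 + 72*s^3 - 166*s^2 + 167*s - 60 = (s - 1)*(s^4 - 13*s^3 + 59*s^2 - 107*s + 60) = (s - 3)*(s - 1)*(s^3 - 10*s^2 + 29*s - 20) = (s - 4)*(s - 3)*(s - 1)*(s^2 - 6*s + 5) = (s - 5)*(s - 4)*(s - 3)*(s - 1)*(s - 1)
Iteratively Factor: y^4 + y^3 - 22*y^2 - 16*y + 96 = (y - 4)*(y^3 + 5*y^2 - 2*y - 24) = (y - 4)*(y - 2)*(y^2 + 7*y + 12) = (y - 4)*(y - 2)*(y + 3)*(y + 4)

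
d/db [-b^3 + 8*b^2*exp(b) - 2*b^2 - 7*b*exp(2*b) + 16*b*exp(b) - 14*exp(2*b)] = 8*b^2*exp(b) - 3*b^2 - 14*b*exp(2*b) + 32*b*exp(b) - 4*b - 35*exp(2*b) + 16*exp(b)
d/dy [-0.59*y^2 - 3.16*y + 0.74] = -1.18*y - 3.16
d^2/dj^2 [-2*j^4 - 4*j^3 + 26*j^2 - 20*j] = -24*j^2 - 24*j + 52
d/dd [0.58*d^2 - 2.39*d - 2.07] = 1.16*d - 2.39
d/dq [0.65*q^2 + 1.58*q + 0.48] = 1.3*q + 1.58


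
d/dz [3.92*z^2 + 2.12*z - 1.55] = 7.84*z + 2.12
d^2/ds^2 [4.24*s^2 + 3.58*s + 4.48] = 8.48000000000000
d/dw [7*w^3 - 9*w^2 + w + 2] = 21*w^2 - 18*w + 1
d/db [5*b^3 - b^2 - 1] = b*(15*b - 2)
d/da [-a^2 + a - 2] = 1 - 2*a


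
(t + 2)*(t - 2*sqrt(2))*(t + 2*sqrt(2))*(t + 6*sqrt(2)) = t^4 + 2*t^3 + 6*sqrt(2)*t^3 - 8*t^2 + 12*sqrt(2)*t^2 - 48*sqrt(2)*t - 16*t - 96*sqrt(2)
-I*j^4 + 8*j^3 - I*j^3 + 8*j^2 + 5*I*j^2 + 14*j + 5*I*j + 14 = (j - I)*(j + 2*I)*(j + 7*I)*(-I*j - I)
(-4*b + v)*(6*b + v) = -24*b^2 + 2*b*v + v^2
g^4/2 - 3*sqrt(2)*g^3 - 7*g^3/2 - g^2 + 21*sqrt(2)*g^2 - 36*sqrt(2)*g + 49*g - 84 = (g/2 + sqrt(2)/2)*(g - 4)*(g - 3)*(g - 7*sqrt(2))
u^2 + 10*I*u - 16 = (u + 2*I)*(u + 8*I)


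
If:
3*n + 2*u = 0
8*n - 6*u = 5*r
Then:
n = -2*u/3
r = -34*u/15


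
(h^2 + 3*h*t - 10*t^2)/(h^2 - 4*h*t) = (h^2 + 3*h*t - 10*t^2)/(h*(h - 4*t))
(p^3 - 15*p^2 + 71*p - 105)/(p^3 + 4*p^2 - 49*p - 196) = (p^2 - 8*p + 15)/(p^2 + 11*p + 28)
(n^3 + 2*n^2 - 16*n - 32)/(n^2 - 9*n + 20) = (n^2 + 6*n + 8)/(n - 5)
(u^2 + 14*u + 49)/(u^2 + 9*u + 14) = (u + 7)/(u + 2)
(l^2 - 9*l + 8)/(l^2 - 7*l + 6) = (l - 8)/(l - 6)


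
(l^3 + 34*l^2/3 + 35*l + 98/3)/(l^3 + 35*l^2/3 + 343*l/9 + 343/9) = 3*(l + 2)/(3*l + 7)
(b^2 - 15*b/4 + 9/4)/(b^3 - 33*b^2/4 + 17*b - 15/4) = (4*b - 3)/(4*b^2 - 21*b + 5)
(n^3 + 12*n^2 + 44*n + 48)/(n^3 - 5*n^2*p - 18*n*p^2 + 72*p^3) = (n^3 + 12*n^2 + 44*n + 48)/(n^3 - 5*n^2*p - 18*n*p^2 + 72*p^3)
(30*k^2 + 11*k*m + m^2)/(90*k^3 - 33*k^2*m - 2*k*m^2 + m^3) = (5*k + m)/(15*k^2 - 8*k*m + m^2)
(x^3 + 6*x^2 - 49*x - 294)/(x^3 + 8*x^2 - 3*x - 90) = (x^2 - 49)/(x^2 + 2*x - 15)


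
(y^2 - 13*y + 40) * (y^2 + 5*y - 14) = y^4 - 8*y^3 - 39*y^2 + 382*y - 560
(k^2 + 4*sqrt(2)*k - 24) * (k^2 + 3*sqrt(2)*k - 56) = k^4 + 7*sqrt(2)*k^3 - 56*k^2 - 296*sqrt(2)*k + 1344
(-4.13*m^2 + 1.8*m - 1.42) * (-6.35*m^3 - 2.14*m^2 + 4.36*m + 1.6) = 26.2255*m^5 - 2.5918*m^4 - 12.8418*m^3 + 4.2788*m^2 - 3.3112*m - 2.272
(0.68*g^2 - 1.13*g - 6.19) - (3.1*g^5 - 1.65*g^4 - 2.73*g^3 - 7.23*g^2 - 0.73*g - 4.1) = -3.1*g^5 + 1.65*g^4 + 2.73*g^3 + 7.91*g^2 - 0.4*g - 2.09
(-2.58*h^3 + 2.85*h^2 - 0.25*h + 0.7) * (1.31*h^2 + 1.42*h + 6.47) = -3.3798*h^5 + 0.0699000000000005*h^4 - 12.9731*h^3 + 19.0015*h^2 - 0.6235*h + 4.529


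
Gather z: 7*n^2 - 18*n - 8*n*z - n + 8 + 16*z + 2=7*n^2 - 19*n + z*(16 - 8*n) + 10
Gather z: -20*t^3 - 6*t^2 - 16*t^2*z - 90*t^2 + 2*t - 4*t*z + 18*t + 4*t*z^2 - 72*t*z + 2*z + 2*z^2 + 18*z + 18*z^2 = -20*t^3 - 96*t^2 + 20*t + z^2*(4*t + 20) + z*(-16*t^2 - 76*t + 20)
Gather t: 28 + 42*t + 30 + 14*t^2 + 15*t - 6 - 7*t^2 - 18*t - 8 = 7*t^2 + 39*t + 44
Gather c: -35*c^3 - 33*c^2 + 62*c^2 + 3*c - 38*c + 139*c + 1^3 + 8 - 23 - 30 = -35*c^3 + 29*c^2 + 104*c - 44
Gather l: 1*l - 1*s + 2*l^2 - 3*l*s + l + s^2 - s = 2*l^2 + l*(2 - 3*s) + s^2 - 2*s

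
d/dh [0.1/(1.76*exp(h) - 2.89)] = -0.176*exp(h)/(1.76*exp(h) - 2.89)^2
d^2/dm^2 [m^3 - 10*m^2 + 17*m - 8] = 6*m - 20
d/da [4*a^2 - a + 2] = 8*a - 1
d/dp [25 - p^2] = -2*p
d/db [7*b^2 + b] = 14*b + 1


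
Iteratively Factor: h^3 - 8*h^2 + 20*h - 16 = (h - 4)*(h^2 - 4*h + 4) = (h - 4)*(h - 2)*(h - 2)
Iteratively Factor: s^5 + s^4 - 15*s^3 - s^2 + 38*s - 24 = (s - 1)*(s^4 + 2*s^3 - 13*s^2 - 14*s + 24) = (s - 3)*(s - 1)*(s^3 + 5*s^2 + 2*s - 8) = (s - 3)*(s - 1)*(s + 4)*(s^2 + s - 2) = (s - 3)*(s - 1)^2*(s + 4)*(s + 2)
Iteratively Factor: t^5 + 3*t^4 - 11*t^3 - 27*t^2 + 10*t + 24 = (t - 1)*(t^4 + 4*t^3 - 7*t^2 - 34*t - 24) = (t - 1)*(t + 2)*(t^3 + 2*t^2 - 11*t - 12) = (t - 1)*(t + 2)*(t + 4)*(t^2 - 2*t - 3) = (t - 1)*(t + 1)*(t + 2)*(t + 4)*(t - 3)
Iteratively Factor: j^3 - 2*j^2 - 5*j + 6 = (j - 1)*(j^2 - j - 6) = (j - 1)*(j + 2)*(j - 3)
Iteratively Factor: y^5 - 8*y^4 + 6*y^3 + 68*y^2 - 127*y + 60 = (y - 4)*(y^4 - 4*y^3 - 10*y^2 + 28*y - 15) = (y - 4)*(y + 3)*(y^3 - 7*y^2 + 11*y - 5) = (y - 5)*(y - 4)*(y + 3)*(y^2 - 2*y + 1) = (y - 5)*(y - 4)*(y - 1)*(y + 3)*(y - 1)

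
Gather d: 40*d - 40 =40*d - 40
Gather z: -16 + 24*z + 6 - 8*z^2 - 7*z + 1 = -8*z^2 + 17*z - 9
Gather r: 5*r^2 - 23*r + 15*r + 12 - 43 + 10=5*r^2 - 8*r - 21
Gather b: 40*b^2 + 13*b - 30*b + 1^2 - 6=40*b^2 - 17*b - 5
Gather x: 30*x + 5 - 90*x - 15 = -60*x - 10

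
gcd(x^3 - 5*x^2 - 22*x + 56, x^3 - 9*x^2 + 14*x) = x^2 - 9*x + 14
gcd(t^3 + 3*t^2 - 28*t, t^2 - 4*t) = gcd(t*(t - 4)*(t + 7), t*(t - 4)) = t^2 - 4*t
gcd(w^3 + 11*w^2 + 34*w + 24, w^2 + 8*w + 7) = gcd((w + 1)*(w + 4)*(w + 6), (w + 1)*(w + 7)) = w + 1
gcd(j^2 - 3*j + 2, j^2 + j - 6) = j - 2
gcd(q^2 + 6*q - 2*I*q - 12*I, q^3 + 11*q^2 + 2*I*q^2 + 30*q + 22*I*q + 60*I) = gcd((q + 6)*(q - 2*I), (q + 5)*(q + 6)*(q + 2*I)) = q + 6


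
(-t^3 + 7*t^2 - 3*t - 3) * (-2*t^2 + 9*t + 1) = 2*t^5 - 23*t^4 + 68*t^3 - 14*t^2 - 30*t - 3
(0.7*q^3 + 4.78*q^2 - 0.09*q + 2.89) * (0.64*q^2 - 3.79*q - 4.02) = 0.448*q^5 + 0.4062*q^4 - 20.9878*q^3 - 17.0249*q^2 - 10.5913*q - 11.6178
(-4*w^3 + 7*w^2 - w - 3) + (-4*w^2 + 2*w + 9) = -4*w^3 + 3*w^2 + w + 6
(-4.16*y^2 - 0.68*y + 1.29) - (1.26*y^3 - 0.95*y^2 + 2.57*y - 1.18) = -1.26*y^3 - 3.21*y^2 - 3.25*y + 2.47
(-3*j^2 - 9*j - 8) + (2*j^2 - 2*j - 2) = -j^2 - 11*j - 10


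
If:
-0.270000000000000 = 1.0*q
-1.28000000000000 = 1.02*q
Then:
No Solution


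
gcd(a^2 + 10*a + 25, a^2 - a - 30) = a + 5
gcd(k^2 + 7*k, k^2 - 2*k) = k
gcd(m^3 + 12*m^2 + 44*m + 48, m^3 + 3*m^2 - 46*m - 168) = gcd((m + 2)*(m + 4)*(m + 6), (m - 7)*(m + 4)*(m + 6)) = m^2 + 10*m + 24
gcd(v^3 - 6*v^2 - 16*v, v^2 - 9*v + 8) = v - 8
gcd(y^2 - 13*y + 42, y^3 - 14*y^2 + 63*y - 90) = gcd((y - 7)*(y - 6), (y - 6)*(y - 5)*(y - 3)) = y - 6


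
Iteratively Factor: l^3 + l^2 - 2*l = (l)*(l^2 + l - 2) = l*(l + 2)*(l - 1)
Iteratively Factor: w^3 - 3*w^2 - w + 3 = (w + 1)*(w^2 - 4*w + 3) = (w - 1)*(w + 1)*(w - 3)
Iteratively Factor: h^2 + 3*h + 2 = (h + 1)*(h + 2)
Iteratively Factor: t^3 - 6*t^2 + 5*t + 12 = (t - 4)*(t^2 - 2*t - 3) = (t - 4)*(t - 3)*(t + 1)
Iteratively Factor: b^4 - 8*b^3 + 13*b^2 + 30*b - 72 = (b - 3)*(b^3 - 5*b^2 - 2*b + 24) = (b - 4)*(b - 3)*(b^2 - b - 6) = (b - 4)*(b - 3)^2*(b + 2)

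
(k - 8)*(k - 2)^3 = k^4 - 14*k^3 + 60*k^2 - 104*k + 64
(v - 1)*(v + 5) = v^2 + 4*v - 5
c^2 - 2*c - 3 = (c - 3)*(c + 1)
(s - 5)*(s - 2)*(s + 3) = s^3 - 4*s^2 - 11*s + 30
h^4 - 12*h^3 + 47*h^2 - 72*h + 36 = (h - 6)*(h - 3)*(h - 2)*(h - 1)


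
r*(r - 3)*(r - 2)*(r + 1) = r^4 - 4*r^3 + r^2 + 6*r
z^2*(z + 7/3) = z^3 + 7*z^2/3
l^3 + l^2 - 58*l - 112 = (l - 8)*(l + 2)*(l + 7)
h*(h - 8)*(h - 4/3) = h^3 - 28*h^2/3 + 32*h/3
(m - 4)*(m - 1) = m^2 - 5*m + 4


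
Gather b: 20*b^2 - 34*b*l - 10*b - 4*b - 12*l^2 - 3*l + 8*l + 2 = 20*b^2 + b*(-34*l - 14) - 12*l^2 + 5*l + 2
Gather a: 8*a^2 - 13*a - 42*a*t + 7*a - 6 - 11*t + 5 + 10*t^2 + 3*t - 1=8*a^2 + a*(-42*t - 6) + 10*t^2 - 8*t - 2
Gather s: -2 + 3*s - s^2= -s^2 + 3*s - 2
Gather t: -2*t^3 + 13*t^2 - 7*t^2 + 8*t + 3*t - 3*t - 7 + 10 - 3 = -2*t^3 + 6*t^2 + 8*t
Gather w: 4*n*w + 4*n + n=4*n*w + 5*n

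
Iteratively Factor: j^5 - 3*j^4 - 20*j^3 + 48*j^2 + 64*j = (j - 4)*(j^4 + j^3 - 16*j^2 - 16*j) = (j - 4)^2*(j^3 + 5*j^2 + 4*j) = (j - 4)^2*(j + 1)*(j^2 + 4*j) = j*(j - 4)^2*(j + 1)*(j + 4)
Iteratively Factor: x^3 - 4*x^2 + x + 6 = (x - 3)*(x^2 - x - 2) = (x - 3)*(x + 1)*(x - 2)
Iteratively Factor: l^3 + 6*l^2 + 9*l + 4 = (l + 1)*(l^2 + 5*l + 4) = (l + 1)*(l + 4)*(l + 1)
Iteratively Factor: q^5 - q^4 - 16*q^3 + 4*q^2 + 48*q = (q - 4)*(q^4 + 3*q^3 - 4*q^2 - 12*q) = q*(q - 4)*(q^3 + 3*q^2 - 4*q - 12) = q*(q - 4)*(q + 2)*(q^2 + q - 6) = q*(q - 4)*(q + 2)*(q + 3)*(q - 2)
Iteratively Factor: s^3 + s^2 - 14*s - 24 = (s + 3)*(s^2 - 2*s - 8) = (s + 2)*(s + 3)*(s - 4)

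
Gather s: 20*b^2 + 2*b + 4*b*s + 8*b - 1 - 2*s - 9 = 20*b^2 + 10*b + s*(4*b - 2) - 10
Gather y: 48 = 48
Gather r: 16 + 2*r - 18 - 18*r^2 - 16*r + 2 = -18*r^2 - 14*r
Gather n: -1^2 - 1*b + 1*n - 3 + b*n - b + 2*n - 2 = -2*b + n*(b + 3) - 6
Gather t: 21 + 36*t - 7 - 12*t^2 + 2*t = -12*t^2 + 38*t + 14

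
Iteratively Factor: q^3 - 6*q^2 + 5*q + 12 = (q - 3)*(q^2 - 3*q - 4) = (q - 4)*(q - 3)*(q + 1)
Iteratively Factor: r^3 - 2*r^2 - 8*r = (r - 4)*(r^2 + 2*r) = r*(r - 4)*(r + 2)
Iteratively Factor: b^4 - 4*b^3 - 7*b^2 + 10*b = (b - 1)*(b^3 - 3*b^2 - 10*b) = (b - 1)*(b + 2)*(b^2 - 5*b) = b*(b - 1)*(b + 2)*(b - 5)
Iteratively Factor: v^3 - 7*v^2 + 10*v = (v - 2)*(v^2 - 5*v) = v*(v - 2)*(v - 5)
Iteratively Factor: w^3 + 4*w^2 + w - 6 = (w + 3)*(w^2 + w - 2) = (w - 1)*(w + 3)*(w + 2)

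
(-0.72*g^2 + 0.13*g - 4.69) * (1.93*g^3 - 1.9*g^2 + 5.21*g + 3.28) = -1.3896*g^5 + 1.6189*g^4 - 13.0499*g^3 + 7.2267*g^2 - 24.0085*g - 15.3832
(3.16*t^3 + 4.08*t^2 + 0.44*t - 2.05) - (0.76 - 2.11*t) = 3.16*t^3 + 4.08*t^2 + 2.55*t - 2.81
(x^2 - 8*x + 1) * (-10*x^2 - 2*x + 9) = -10*x^4 + 78*x^3 + 15*x^2 - 74*x + 9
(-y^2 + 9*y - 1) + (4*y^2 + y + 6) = 3*y^2 + 10*y + 5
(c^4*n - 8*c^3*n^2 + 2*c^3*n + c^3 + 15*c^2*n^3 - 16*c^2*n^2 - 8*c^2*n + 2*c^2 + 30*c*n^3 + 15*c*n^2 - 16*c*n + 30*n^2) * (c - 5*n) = c^5*n - 13*c^4*n^2 + 2*c^4*n + c^4 + 55*c^3*n^3 - 26*c^3*n^2 - 13*c^3*n + 2*c^3 - 75*c^2*n^4 + 110*c^2*n^3 + 55*c^2*n^2 - 26*c^2*n - 150*c*n^4 - 75*c*n^3 + 110*c*n^2 - 150*n^3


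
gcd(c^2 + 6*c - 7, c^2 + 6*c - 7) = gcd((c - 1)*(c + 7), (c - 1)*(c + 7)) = c^2 + 6*c - 7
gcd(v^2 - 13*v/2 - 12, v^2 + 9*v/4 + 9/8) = v + 3/2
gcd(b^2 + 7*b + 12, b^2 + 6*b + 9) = b + 3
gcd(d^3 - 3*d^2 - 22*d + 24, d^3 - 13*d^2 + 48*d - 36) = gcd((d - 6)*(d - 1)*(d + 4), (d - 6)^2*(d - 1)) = d^2 - 7*d + 6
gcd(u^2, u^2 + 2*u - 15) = 1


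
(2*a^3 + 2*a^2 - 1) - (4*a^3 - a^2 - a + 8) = -2*a^3 + 3*a^2 + a - 9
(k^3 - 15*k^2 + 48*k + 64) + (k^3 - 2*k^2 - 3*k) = 2*k^3 - 17*k^2 + 45*k + 64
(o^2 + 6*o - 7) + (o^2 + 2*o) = 2*o^2 + 8*o - 7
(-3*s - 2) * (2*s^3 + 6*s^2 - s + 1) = -6*s^4 - 22*s^3 - 9*s^2 - s - 2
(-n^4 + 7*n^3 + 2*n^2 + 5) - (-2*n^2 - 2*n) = -n^4 + 7*n^3 + 4*n^2 + 2*n + 5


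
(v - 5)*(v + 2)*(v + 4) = v^3 + v^2 - 22*v - 40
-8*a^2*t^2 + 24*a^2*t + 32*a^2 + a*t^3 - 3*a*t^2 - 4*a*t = (-8*a + t)*(t - 4)*(a*t + a)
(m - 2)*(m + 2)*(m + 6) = m^3 + 6*m^2 - 4*m - 24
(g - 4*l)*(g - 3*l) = g^2 - 7*g*l + 12*l^2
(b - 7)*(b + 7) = b^2 - 49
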